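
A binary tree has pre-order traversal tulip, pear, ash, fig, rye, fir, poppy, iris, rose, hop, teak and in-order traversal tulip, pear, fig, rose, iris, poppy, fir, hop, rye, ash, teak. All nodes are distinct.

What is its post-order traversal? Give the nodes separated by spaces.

rose iris poppy hop fir rye fig teak ash pear tulip

The first element of pre-order is the root; it splits in-order into left and right subtrees.
Root tulip: left subtree has 0 nodes { }, right has 10 {pear, fig, rose, iris, poppy, fir, hop, rye, ash, teak}.
  Root pear: left subtree has 0 nodes { }, right has 9 {fig, rose, iris, poppy, fir, hop, rye, ash, teak}.
    Root ash: left subtree has 7 nodes {fig, rose, iris, poppy, fir, hop, rye}, right has 1 {teak}.
      Root fig: left subtree has 0 nodes { }, right has 6 {rose, iris, poppy, fir, hop, rye}.
        Root rye: left subtree has 5 nodes {rose, iris, poppy, fir, hop}, right has 0 { }.
          Root fir: left subtree has 3 nodes {rose, iris, poppy}, right has 1 {hop}.
            Root poppy: left subtree has 2 nodes {rose, iris}, right has 0 { }.
              Root iris: left subtree has 1 node {rose}, right has 0 { }.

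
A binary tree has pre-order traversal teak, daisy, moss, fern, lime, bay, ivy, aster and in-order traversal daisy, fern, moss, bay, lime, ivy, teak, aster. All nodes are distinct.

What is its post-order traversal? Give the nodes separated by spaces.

fern bay ivy lime moss daisy aster teak

The first element of pre-order is the root; it splits in-order into left and right subtrees.
Root teak: left subtree has 6 nodes {daisy, fern, moss, bay, lime, ivy}, right has 1 {aster}.
  Root daisy: left subtree has 0 nodes { }, right has 5 {fern, moss, bay, lime, ivy}.
    Root moss: left subtree has 1 node {fern}, right has 3 {bay, lime, ivy}.
      Root lime: left subtree has 1 node {bay}, right has 1 {ivy}.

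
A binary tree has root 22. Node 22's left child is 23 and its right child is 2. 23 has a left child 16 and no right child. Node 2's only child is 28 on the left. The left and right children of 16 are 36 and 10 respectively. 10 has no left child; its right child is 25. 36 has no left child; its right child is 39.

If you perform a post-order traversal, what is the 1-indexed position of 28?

Post-order visits the left subtree, then the right subtree, then the node.
At 22: go left to 23.
  At 23: go left to 16.
    At 16: go left to 36.
      At 36: no left child.
      At 36: go right to 39.
        39 is a leaf — visit 39.
      Visit 36.
    At 16: go right to 10.
      At 10: no left child.
      At 10: go right to 25.
        25 is a leaf — visit 25.
      Visit 10.
    Visit 16.
  At 23: no right child.
  Visit 23.
At 22: go right to 2.
  At 2: go left to 28.
    28 is a leaf — visit 28.
  At 2: no right child.
  Visit 2.
Visit 22.
Full post-order sequence: 39, 36, 25, 10, 16, 23, 28, 2, 22.

7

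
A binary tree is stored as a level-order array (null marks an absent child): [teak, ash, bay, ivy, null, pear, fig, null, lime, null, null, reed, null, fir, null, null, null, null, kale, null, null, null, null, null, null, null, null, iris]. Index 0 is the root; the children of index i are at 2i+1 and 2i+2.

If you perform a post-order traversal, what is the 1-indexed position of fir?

8

Post-order visits the left subtree, then the right subtree, then the node.
At teak: go left to ash.
  At ash: go left to ivy.
    At ivy: no left child.
    At ivy: go right to lime.
      At lime: no left child.
      At lime: go right to kale.
        kale is a leaf — visit kale.
      Visit lime.
    Visit ivy.
  At ash: no right child.
  Visit ash.
At teak: go right to bay.
  At bay: go left to pear.
    At pear: go left to reed.
      reed is a leaf — visit reed.
    At pear: no right child.
    Visit pear.
  At bay: go right to fig.
    At fig: go left to fir.
      At fir: go left to iris.
        iris is a leaf — visit iris.
      At fir: no right child.
      Visit fir.
    At fig: no right child.
    Visit fig.
  Visit bay.
Visit teak.
Full post-order sequence: kale, lime, ivy, ash, reed, pear, iris, fir, fig, bay, teak.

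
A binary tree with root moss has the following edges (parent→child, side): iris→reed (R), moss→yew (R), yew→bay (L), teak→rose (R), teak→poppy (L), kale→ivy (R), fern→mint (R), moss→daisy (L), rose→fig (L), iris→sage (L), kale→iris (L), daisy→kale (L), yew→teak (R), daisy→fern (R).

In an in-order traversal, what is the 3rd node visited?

reed

In-order visits the left subtree, then the node, then the right subtree.
At moss: go left to daisy.
  At daisy: go left to kale.
    At kale: go left to iris.
      At iris: go left to sage.
        sage is a leaf — visit sage.
      Visit iris.
      At iris: go right to reed.
        reed is a leaf — visit reed.
    Visit kale.
    At kale: go right to ivy.
      ivy is a leaf — visit ivy.
  Visit daisy.
  At daisy: go right to fern.
    At fern: no left child.
    Visit fern.
    At fern: go right to mint.
      mint is a leaf — visit mint.
Visit moss.
At moss: go right to yew.
  At yew: go left to bay.
    bay is a leaf — visit bay.
  Visit yew.
  At yew: go right to teak.
    At teak: go left to poppy.
      poppy is a leaf — visit poppy.
    Visit teak.
    At teak: go right to rose.
      At rose: go left to fig.
        fig is a leaf — visit fig.
      Visit rose.
      At rose: no right child.
Full in-order sequence: sage, iris, reed, kale, ivy, daisy, fern, mint, moss, bay, yew, poppy, teak, fig, rose.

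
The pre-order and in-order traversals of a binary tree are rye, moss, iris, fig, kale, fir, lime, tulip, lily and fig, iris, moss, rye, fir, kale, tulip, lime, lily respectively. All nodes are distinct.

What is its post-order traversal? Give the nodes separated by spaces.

The first element of pre-order is the root; it splits in-order into left and right subtrees.
Root rye: left subtree has 3 nodes {fig, iris, moss}, right has 5 {fir, kale, tulip, lime, lily}.
  Root moss: left subtree has 2 nodes {fig, iris}, right has 0 { }.
    Root iris: left subtree has 1 node {fig}, right has 0 { }.
  Root kale: left subtree has 1 node {fir}, right has 3 {tulip, lime, lily}.
    Root lime: left subtree has 1 node {tulip}, right has 1 {lily}.

fig iris moss fir tulip lily lime kale rye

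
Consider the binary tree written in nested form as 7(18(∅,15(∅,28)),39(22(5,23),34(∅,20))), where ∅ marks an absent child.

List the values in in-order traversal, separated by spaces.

18 15 28 7 5 22 23 39 34 20

In-order visits the left subtree, then the node, then the right subtree.
At 7: go left to 18.
  At 18: no left child.
  Visit 18.
  At 18: go right to 15.
    At 15: no left child.
    Visit 15.
    At 15: go right to 28.
      28 is a leaf — visit 28.
Visit 7.
At 7: go right to 39.
  At 39: go left to 22.
    At 22: go left to 5.
      5 is a leaf — visit 5.
    Visit 22.
    At 22: go right to 23.
      23 is a leaf — visit 23.
  Visit 39.
  At 39: go right to 34.
    At 34: no left child.
    Visit 34.
    At 34: go right to 20.
      20 is a leaf — visit 20.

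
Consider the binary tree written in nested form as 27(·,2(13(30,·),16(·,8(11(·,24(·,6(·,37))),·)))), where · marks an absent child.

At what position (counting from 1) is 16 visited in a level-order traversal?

4

Level-order visits nodes level by level from the root, left to right within each level.
Level 0: 27
Level 1: 2
Level 2: 13, 16
Level 3: 30, 8
Level 4: 11
Level 5: 24
Level 6: 6
Level 7: 37
Full level-order sequence: 27, 2, 13, 16, 30, 8, 11, 24, 6, 37.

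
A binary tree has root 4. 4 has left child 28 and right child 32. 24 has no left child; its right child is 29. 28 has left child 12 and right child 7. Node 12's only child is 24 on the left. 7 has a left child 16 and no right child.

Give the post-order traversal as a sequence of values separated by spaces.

29 24 12 16 7 28 32 4

Post-order visits the left subtree, then the right subtree, then the node.
At 4: go left to 28.
  At 28: go left to 12.
    At 12: go left to 24.
      At 24: no left child.
      At 24: go right to 29.
        29 is a leaf — visit 29.
      Visit 24.
    At 12: no right child.
    Visit 12.
  At 28: go right to 7.
    At 7: go left to 16.
      16 is a leaf — visit 16.
    At 7: no right child.
    Visit 7.
  Visit 28.
At 4: go right to 32.
  32 is a leaf — visit 32.
Visit 4.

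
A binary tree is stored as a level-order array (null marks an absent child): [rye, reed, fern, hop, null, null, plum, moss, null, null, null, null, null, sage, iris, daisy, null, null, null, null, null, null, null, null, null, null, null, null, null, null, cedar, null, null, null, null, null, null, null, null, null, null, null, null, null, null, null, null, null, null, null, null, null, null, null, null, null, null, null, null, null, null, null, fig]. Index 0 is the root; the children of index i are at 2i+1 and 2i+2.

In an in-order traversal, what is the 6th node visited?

In-order visits the left subtree, then the node, then the right subtree.
At rye: go left to reed.
  At reed: go left to hop.
    At hop: go left to moss.
      At moss: go left to daisy.
        daisy is a leaf — visit daisy.
      Visit moss.
      At moss: no right child.
    Visit hop.
    At hop: no right child.
  Visit reed.
  At reed: no right child.
Visit rye.
At rye: go right to fern.
  At fern: no left child.
  Visit fern.
  At fern: go right to plum.
    At plum: go left to sage.
      sage is a leaf — visit sage.
    Visit plum.
    At plum: go right to iris.
      At iris: no left child.
      Visit iris.
      At iris: go right to cedar.
        At cedar: no left child.
        Visit cedar.
        At cedar: go right to fig.
          fig is a leaf — visit fig.
Full in-order sequence: daisy, moss, hop, reed, rye, fern, sage, plum, iris, cedar, fig.

fern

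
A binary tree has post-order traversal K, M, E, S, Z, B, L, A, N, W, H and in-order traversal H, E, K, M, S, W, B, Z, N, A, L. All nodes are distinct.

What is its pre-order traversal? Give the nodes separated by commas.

The last element of post-order is the root; it splits in-order into left and right subtrees.
Root H: left subtree has 0 nodes { }, right has 10 {E, K, M, S, W, B, Z, N, A, L}.
  Root W: left subtree has 4 nodes {E, K, M, S}, right has 5 {B, Z, N, A, L}.
    Root S: left subtree has 3 nodes {E, K, M}, right has 0 { }.
      Root E: left subtree has 0 nodes { }, right has 2 {K, M}.
        Root M: left subtree has 1 node {K}, right has 0 { }.
    Root N: left subtree has 2 nodes {B, Z}, right has 2 {A, L}.
      Root B: left subtree has 0 nodes { }, right has 1 {Z}.
      Root A: left subtree has 0 nodes { }, right has 1 {L}.

H, W, S, E, M, K, N, B, Z, A, L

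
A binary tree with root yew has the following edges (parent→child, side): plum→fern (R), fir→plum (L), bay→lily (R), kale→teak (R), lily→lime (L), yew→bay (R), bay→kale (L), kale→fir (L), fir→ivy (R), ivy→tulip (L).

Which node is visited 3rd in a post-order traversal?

tulip

Post-order visits the left subtree, then the right subtree, then the node.
At yew: no left child.
At yew: go right to bay.
  At bay: go left to kale.
    At kale: go left to fir.
      At fir: go left to plum.
        At plum: no left child.
        At plum: go right to fern.
          fern is a leaf — visit fern.
        Visit plum.
      At fir: go right to ivy.
        At ivy: go left to tulip.
          tulip is a leaf — visit tulip.
        At ivy: no right child.
        Visit ivy.
      Visit fir.
    At kale: go right to teak.
      teak is a leaf — visit teak.
    Visit kale.
  At bay: go right to lily.
    At lily: go left to lime.
      lime is a leaf — visit lime.
    At lily: no right child.
    Visit lily.
  Visit bay.
Visit yew.
Full post-order sequence: fern, plum, tulip, ivy, fir, teak, kale, lime, lily, bay, yew.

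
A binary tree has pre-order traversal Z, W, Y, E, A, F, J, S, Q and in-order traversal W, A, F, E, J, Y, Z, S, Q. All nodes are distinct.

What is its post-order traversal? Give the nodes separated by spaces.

The first element of pre-order is the root; it splits in-order into left and right subtrees.
Root Z: left subtree has 6 nodes {W, A, F, E, J, Y}, right has 2 {S, Q}.
  Root W: left subtree has 0 nodes { }, right has 5 {A, F, E, J, Y}.
    Root Y: left subtree has 4 nodes {A, F, E, J}, right has 0 { }.
      Root E: left subtree has 2 nodes {A, F}, right has 1 {J}.
        Root A: left subtree has 0 nodes { }, right has 1 {F}.
  Root S: left subtree has 0 nodes { }, right has 1 {Q}.

F A J E Y W Q S Z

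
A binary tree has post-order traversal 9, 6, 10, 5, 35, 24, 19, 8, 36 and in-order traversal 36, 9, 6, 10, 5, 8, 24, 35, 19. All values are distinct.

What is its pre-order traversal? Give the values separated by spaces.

36 8 5 10 6 9 19 24 35

The last element of post-order is the root; it splits in-order into left and right subtrees.
Root 36: left subtree has 0 nodes { }, right has 8 {9, 6, 10, 5, 8, 24, 35, 19}.
  Root 8: left subtree has 4 nodes {9, 6, 10, 5}, right has 3 {24, 35, 19}.
    Root 5: left subtree has 3 nodes {9, 6, 10}, right has 0 { }.
      Root 10: left subtree has 2 nodes {9, 6}, right has 0 { }.
        Root 6: left subtree has 1 node {9}, right has 0 { }.
    Root 19: left subtree has 2 nodes {24, 35}, right has 0 { }.
      Root 24: left subtree has 0 nodes { }, right has 1 {35}.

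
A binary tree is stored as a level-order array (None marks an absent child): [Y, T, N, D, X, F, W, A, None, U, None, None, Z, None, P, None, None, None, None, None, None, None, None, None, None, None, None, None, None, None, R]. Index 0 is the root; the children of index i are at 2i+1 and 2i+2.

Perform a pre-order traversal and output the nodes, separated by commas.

Y, T, D, A, X, U, N, F, Z, W, P, R

Pre-order visits the node, then its left subtree, then its right subtree.
Visit Y.
At Y: go left to T.
  Visit T.
  At T: go left to D.
    Visit D.
    At D: go left to A.
      A is a leaf — visit A.
    At D: no right child.
  At T: go right to X.
    Visit X.
    At X: go left to U.
      U is a leaf — visit U.
    At X: no right child.
At Y: go right to N.
  Visit N.
  At N: go left to F.
    Visit F.
    At F: no left child.
    At F: go right to Z.
      Z is a leaf — visit Z.
  At N: go right to W.
    Visit W.
    At W: no left child.
    At W: go right to P.
      Visit P.
      At P: no left child.
      At P: go right to R.
        R is a leaf — visit R.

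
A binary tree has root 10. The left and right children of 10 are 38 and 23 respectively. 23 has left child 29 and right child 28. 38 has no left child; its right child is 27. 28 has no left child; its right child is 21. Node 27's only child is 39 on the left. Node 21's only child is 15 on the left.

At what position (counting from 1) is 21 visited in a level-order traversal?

Level-order visits nodes level by level from the root, left to right within each level.
Level 0: 10
Level 1: 38, 23
Level 2: 27, 29, 28
Level 3: 39, 21
Level 4: 15
Full level-order sequence: 10, 38, 23, 27, 29, 28, 39, 21, 15.

8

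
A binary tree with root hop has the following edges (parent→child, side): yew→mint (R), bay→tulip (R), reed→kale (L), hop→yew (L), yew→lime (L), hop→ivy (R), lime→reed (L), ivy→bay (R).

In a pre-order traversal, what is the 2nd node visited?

yew

Pre-order visits the node, then its left subtree, then its right subtree.
Visit hop.
At hop: go left to yew.
  Visit yew.
  At yew: go left to lime.
    Visit lime.
    At lime: go left to reed.
      Visit reed.
      At reed: go left to kale.
        kale is a leaf — visit kale.
      At reed: no right child.
    At lime: no right child.
  At yew: go right to mint.
    mint is a leaf — visit mint.
At hop: go right to ivy.
  Visit ivy.
  At ivy: no left child.
  At ivy: go right to bay.
    Visit bay.
    At bay: no left child.
    At bay: go right to tulip.
      tulip is a leaf — visit tulip.
Full pre-order sequence: hop, yew, lime, reed, kale, mint, ivy, bay, tulip.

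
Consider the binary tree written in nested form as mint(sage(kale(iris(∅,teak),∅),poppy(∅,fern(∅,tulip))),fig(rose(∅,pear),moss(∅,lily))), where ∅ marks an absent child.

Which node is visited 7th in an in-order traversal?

In-order visits the left subtree, then the node, then the right subtree.
At mint: go left to sage.
  At sage: go left to kale.
    At kale: go left to iris.
      At iris: no left child.
      Visit iris.
      At iris: go right to teak.
        teak is a leaf — visit teak.
    Visit kale.
    At kale: no right child.
  Visit sage.
  At sage: go right to poppy.
    At poppy: no left child.
    Visit poppy.
    At poppy: go right to fern.
      At fern: no left child.
      Visit fern.
      At fern: go right to tulip.
        tulip is a leaf — visit tulip.
Visit mint.
At mint: go right to fig.
  At fig: go left to rose.
    At rose: no left child.
    Visit rose.
    At rose: go right to pear.
      pear is a leaf — visit pear.
  Visit fig.
  At fig: go right to moss.
    At moss: no left child.
    Visit moss.
    At moss: go right to lily.
      lily is a leaf — visit lily.
Full in-order sequence: iris, teak, kale, sage, poppy, fern, tulip, mint, rose, pear, fig, moss, lily.

tulip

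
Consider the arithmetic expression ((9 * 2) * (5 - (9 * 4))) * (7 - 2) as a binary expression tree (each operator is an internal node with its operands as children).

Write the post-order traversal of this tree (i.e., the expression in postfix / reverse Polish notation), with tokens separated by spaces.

9 2 * 5 9 4 * - * 7 2 - *

Post-order on an expression tree gives postfix notation: for each operator, emit left operand, right operand, then the operator.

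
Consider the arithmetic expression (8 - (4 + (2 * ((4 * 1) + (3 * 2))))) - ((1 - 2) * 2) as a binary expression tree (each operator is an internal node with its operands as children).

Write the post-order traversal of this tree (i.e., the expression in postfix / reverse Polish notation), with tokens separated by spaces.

Post-order on an expression tree gives postfix notation: for each operator, emit left operand, right operand, then the operator.

8 4 2 4 1 * 3 2 * + * + - 1 2 - 2 * -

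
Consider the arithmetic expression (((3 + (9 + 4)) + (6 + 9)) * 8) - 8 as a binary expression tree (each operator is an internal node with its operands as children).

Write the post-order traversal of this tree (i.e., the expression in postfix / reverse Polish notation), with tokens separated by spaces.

Post-order on an expression tree gives postfix notation: for each operator, emit left operand, right operand, then the operator.

3 9 4 + + 6 9 + + 8 * 8 -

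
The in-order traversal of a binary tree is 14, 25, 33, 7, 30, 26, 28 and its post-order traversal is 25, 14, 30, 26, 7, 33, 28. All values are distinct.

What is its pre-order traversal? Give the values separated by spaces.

The last element of post-order is the root; it splits in-order into left and right subtrees.
Root 28: left subtree has 6 nodes {14, 25, 33, 7, 30, 26}, right has 0 { }.
  Root 33: left subtree has 2 nodes {14, 25}, right has 3 {7, 30, 26}.
    Root 14: left subtree has 0 nodes { }, right has 1 {25}.
    Root 7: left subtree has 0 nodes { }, right has 2 {30, 26}.
      Root 26: left subtree has 1 node {30}, right has 0 { }.

28 33 14 25 7 26 30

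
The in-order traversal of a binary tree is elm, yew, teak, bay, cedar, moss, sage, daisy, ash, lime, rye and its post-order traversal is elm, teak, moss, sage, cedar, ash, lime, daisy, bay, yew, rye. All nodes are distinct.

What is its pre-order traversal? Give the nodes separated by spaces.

The last element of post-order is the root; it splits in-order into left and right subtrees.
Root rye: left subtree has 10 nodes {elm, yew, teak, bay, cedar, moss, sage, daisy, ash, lime}, right has 0 { }.
  Root yew: left subtree has 1 node {elm}, right has 8 {teak, bay, cedar, moss, sage, daisy, ash, lime}.
    Root bay: left subtree has 1 node {teak}, right has 6 {cedar, moss, sage, daisy, ash, lime}.
      Root daisy: left subtree has 3 nodes {cedar, moss, sage}, right has 2 {ash, lime}.
        Root cedar: left subtree has 0 nodes { }, right has 2 {moss, sage}.
          Root sage: left subtree has 1 node {moss}, right has 0 { }.
        Root lime: left subtree has 1 node {ash}, right has 0 { }.

rye yew elm bay teak daisy cedar sage moss lime ash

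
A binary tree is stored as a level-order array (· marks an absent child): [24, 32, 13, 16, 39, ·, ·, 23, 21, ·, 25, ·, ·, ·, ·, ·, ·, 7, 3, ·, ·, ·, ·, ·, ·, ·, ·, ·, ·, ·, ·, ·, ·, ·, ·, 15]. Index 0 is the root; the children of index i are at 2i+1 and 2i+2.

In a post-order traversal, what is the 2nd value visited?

Post-order visits the left subtree, then the right subtree, then the node.
At 24: go left to 32.
  At 32: go left to 16.
    At 16: go left to 23.
      23 is a leaf — visit 23.
    At 16: go right to 21.
      At 21: go left to 7.
        At 7: go left to 15.
          15 is a leaf — visit 15.
        At 7: no right child.
        Visit 7.
      At 21: go right to 3.
        3 is a leaf — visit 3.
      Visit 21.
    Visit 16.
  At 32: go right to 39.
    At 39: no left child.
    At 39: go right to 25.
      25 is a leaf — visit 25.
    Visit 39.
  Visit 32.
At 24: go right to 13.
  13 is a leaf — visit 13.
Visit 24.
Full post-order sequence: 23, 15, 7, 3, 21, 16, 25, 39, 32, 13, 24.

15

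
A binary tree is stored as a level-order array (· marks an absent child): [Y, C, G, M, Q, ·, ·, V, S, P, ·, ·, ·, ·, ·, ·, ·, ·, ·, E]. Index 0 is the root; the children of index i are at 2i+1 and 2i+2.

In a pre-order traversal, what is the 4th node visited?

V

Pre-order visits the node, then its left subtree, then its right subtree.
Visit Y.
At Y: go left to C.
  Visit C.
  At C: go left to M.
    Visit M.
    At M: go left to V.
      V is a leaf — visit V.
    At M: go right to S.
      S is a leaf — visit S.
  At C: go right to Q.
    Visit Q.
    At Q: go left to P.
      Visit P.
      At P: go left to E.
        E is a leaf — visit E.
      At P: no right child.
    At Q: no right child.
At Y: go right to G.
  G is a leaf — visit G.
Full pre-order sequence: Y, C, M, V, S, Q, P, E, G.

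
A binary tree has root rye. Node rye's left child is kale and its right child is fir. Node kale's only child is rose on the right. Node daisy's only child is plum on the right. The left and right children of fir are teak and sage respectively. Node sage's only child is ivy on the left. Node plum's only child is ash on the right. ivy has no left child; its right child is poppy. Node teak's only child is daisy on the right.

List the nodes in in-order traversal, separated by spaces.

In-order visits the left subtree, then the node, then the right subtree.
At rye: go left to kale.
  At kale: no left child.
  Visit kale.
  At kale: go right to rose.
    rose is a leaf — visit rose.
Visit rye.
At rye: go right to fir.
  At fir: go left to teak.
    At teak: no left child.
    Visit teak.
    At teak: go right to daisy.
      At daisy: no left child.
      Visit daisy.
      At daisy: go right to plum.
        At plum: no left child.
        Visit plum.
        At plum: go right to ash.
          ash is a leaf — visit ash.
  Visit fir.
  At fir: go right to sage.
    At sage: go left to ivy.
      At ivy: no left child.
      Visit ivy.
      At ivy: go right to poppy.
        poppy is a leaf — visit poppy.
    Visit sage.
    At sage: no right child.

kale rose rye teak daisy plum ash fir ivy poppy sage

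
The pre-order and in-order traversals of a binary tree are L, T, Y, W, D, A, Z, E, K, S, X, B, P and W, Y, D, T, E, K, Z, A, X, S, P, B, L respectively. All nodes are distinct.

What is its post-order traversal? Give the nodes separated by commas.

W, D, Y, K, E, Z, X, P, B, S, A, T, L

The first element of pre-order is the root; it splits in-order into left and right subtrees.
Root L: left subtree has 12 nodes {W, Y, D, T, E, K, Z, A, X, S, P, B}, right has 0 { }.
  Root T: left subtree has 3 nodes {W, Y, D}, right has 8 {E, K, Z, A, X, S, P, B}.
    Root Y: left subtree has 1 node {W}, right has 1 {D}.
    Root A: left subtree has 3 nodes {E, K, Z}, right has 4 {X, S, P, B}.
      Root Z: left subtree has 2 nodes {E, K}, right has 0 { }.
        Root E: left subtree has 0 nodes { }, right has 1 {K}.
      Root S: left subtree has 1 node {X}, right has 2 {P, B}.
        Root B: left subtree has 1 node {P}, right has 0 { }.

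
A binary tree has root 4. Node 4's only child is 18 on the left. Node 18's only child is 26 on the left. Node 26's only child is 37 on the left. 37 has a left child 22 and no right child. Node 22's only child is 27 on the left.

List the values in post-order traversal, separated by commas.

27, 22, 37, 26, 18, 4

Post-order visits the left subtree, then the right subtree, then the node.
At 4: go left to 18.
  At 18: go left to 26.
    At 26: go left to 37.
      At 37: go left to 22.
        At 22: go left to 27.
          27 is a leaf — visit 27.
        At 22: no right child.
        Visit 22.
      At 37: no right child.
      Visit 37.
    At 26: no right child.
    Visit 26.
  At 18: no right child.
  Visit 18.
At 4: no right child.
Visit 4.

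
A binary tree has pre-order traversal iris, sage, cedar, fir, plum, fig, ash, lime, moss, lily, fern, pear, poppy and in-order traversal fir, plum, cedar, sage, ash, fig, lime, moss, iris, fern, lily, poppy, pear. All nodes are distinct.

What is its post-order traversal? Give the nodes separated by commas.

The first element of pre-order is the root; it splits in-order into left and right subtrees.
Root iris: left subtree has 8 nodes {fir, plum, cedar, sage, ash, fig, lime, moss}, right has 4 {fern, lily, poppy, pear}.
  Root sage: left subtree has 3 nodes {fir, plum, cedar}, right has 4 {ash, fig, lime, moss}.
    Root cedar: left subtree has 2 nodes {fir, plum}, right has 0 { }.
      Root fir: left subtree has 0 nodes { }, right has 1 {plum}.
    Root fig: left subtree has 1 node {ash}, right has 2 {lime, moss}.
      Root lime: left subtree has 0 nodes { }, right has 1 {moss}.
  Root lily: left subtree has 1 node {fern}, right has 2 {poppy, pear}.
    Root pear: left subtree has 1 node {poppy}, right has 0 { }.

plum, fir, cedar, ash, moss, lime, fig, sage, fern, poppy, pear, lily, iris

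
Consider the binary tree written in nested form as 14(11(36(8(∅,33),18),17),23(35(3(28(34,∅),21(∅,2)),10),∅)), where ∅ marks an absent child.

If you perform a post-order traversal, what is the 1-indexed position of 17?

Post-order visits the left subtree, then the right subtree, then the node.
At 14: go left to 11.
  At 11: go left to 36.
    At 36: go left to 8.
      At 8: no left child.
      At 8: go right to 33.
        33 is a leaf — visit 33.
      Visit 8.
    At 36: go right to 18.
      18 is a leaf — visit 18.
    Visit 36.
  At 11: go right to 17.
    17 is a leaf — visit 17.
  Visit 11.
At 14: go right to 23.
  At 23: go left to 35.
    At 35: go left to 3.
      At 3: go left to 28.
        At 28: go left to 34.
          34 is a leaf — visit 34.
        At 28: no right child.
        Visit 28.
      At 3: go right to 21.
        At 21: no left child.
        At 21: go right to 2.
          2 is a leaf — visit 2.
        Visit 21.
      Visit 3.
    At 35: go right to 10.
      10 is a leaf — visit 10.
    Visit 35.
  At 23: no right child.
  Visit 23.
Visit 14.
Full post-order sequence: 33, 8, 18, 36, 17, 11, 34, 28, 2, 21, 3, 10, 35, 23, 14.

5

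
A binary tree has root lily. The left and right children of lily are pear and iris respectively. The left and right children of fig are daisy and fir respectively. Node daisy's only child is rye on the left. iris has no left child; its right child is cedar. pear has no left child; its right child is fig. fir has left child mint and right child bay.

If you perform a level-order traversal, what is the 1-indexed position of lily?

Level-order visits nodes level by level from the root, left to right within each level.
Level 0: lily
Level 1: pear, iris
Level 2: fig, cedar
Level 3: daisy, fir
Level 4: rye, mint, bay
Full level-order sequence: lily, pear, iris, fig, cedar, daisy, fir, rye, mint, bay.

1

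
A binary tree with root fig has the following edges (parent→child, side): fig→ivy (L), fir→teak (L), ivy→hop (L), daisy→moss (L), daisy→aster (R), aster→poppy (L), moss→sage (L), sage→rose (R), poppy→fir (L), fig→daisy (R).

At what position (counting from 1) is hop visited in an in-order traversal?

1

In-order visits the left subtree, then the node, then the right subtree.
At fig: go left to ivy.
  At ivy: go left to hop.
    hop is a leaf — visit hop.
  Visit ivy.
  At ivy: no right child.
Visit fig.
At fig: go right to daisy.
  At daisy: go left to moss.
    At moss: go left to sage.
      At sage: no left child.
      Visit sage.
      At sage: go right to rose.
        rose is a leaf — visit rose.
    Visit moss.
    At moss: no right child.
  Visit daisy.
  At daisy: go right to aster.
    At aster: go left to poppy.
      At poppy: go left to fir.
        At fir: go left to teak.
          teak is a leaf — visit teak.
        Visit fir.
        At fir: no right child.
      Visit poppy.
      At poppy: no right child.
    Visit aster.
    At aster: no right child.
Full in-order sequence: hop, ivy, fig, sage, rose, moss, daisy, teak, fir, poppy, aster.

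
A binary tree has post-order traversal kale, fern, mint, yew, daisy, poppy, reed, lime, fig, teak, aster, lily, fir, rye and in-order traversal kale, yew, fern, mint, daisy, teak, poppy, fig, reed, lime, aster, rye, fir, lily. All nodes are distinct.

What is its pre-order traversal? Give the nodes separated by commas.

rye, aster, teak, daisy, yew, kale, mint, fern, fig, poppy, lime, reed, fir, lily

The last element of post-order is the root; it splits in-order into left and right subtrees.
Root rye: left subtree has 11 nodes {kale, yew, fern, mint, daisy, teak, poppy, fig, reed, lime, aster}, right has 2 {fir, lily}.
  Root aster: left subtree has 10 nodes {kale, yew, fern, mint, daisy, teak, poppy, fig, reed, lime}, right has 0 { }.
    Root teak: left subtree has 5 nodes {kale, yew, fern, mint, daisy}, right has 4 {poppy, fig, reed, lime}.
      Root daisy: left subtree has 4 nodes {kale, yew, fern, mint}, right has 0 { }.
        Root yew: left subtree has 1 node {kale}, right has 2 {fern, mint}.
          Root mint: left subtree has 1 node {fern}, right has 0 { }.
      Root fig: left subtree has 1 node {poppy}, right has 2 {reed, lime}.
        Root lime: left subtree has 1 node {reed}, right has 0 { }.
  Root fir: left subtree has 0 nodes { }, right has 1 {lily}.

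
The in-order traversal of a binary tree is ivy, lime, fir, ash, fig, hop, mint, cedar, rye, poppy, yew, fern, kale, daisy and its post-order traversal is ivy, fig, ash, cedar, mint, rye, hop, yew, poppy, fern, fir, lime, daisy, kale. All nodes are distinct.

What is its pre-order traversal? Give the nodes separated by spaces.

kale lime ivy fir fern poppy hop ash fig rye mint cedar yew daisy

The last element of post-order is the root; it splits in-order into left and right subtrees.
Root kale: left subtree has 12 nodes {ivy, lime, fir, ash, fig, hop, mint, cedar, rye, poppy, yew, fern}, right has 1 {daisy}.
  Root lime: left subtree has 1 node {ivy}, right has 10 {fir, ash, fig, hop, mint, cedar, rye, poppy, yew, fern}.
    Root fir: left subtree has 0 nodes { }, right has 9 {ash, fig, hop, mint, cedar, rye, poppy, yew, fern}.
      Root fern: left subtree has 8 nodes {ash, fig, hop, mint, cedar, rye, poppy, yew}, right has 0 { }.
        Root poppy: left subtree has 6 nodes {ash, fig, hop, mint, cedar, rye}, right has 1 {yew}.
          Root hop: left subtree has 2 nodes {ash, fig}, right has 3 {mint, cedar, rye}.
            Root ash: left subtree has 0 nodes { }, right has 1 {fig}.
            Root rye: left subtree has 2 nodes {mint, cedar}, right has 0 { }.
              Root mint: left subtree has 0 nodes { }, right has 1 {cedar}.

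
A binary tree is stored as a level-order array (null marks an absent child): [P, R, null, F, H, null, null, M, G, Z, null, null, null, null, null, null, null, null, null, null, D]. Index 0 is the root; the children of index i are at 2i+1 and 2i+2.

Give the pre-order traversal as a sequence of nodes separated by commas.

P, R, F, M, G, H, Z, D

Pre-order visits the node, then its left subtree, then its right subtree.
Visit P.
At P: go left to R.
  Visit R.
  At R: go left to F.
    Visit F.
    At F: go left to M.
      M is a leaf — visit M.
    At F: go right to G.
      G is a leaf — visit G.
  At R: go right to H.
    Visit H.
    At H: go left to Z.
      Visit Z.
      At Z: no left child.
      At Z: go right to D.
        D is a leaf — visit D.
    At H: no right child.
At P: no right child.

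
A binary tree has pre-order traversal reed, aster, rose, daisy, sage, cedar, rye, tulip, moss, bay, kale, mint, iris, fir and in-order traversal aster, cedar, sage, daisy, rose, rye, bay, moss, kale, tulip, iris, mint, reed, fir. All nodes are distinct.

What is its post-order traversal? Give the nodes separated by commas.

The first element of pre-order is the root; it splits in-order into left and right subtrees.
Root reed: left subtree has 12 nodes {aster, cedar, sage, daisy, rose, rye, bay, moss, kale, tulip, iris, mint}, right has 1 {fir}.
  Root aster: left subtree has 0 nodes { }, right has 11 {cedar, sage, daisy, rose, rye, bay, moss, kale, tulip, iris, mint}.
    Root rose: left subtree has 3 nodes {cedar, sage, daisy}, right has 7 {rye, bay, moss, kale, tulip, iris, mint}.
      Root daisy: left subtree has 2 nodes {cedar, sage}, right has 0 { }.
        Root sage: left subtree has 1 node {cedar}, right has 0 { }.
      Root rye: left subtree has 0 nodes { }, right has 6 {bay, moss, kale, tulip, iris, mint}.
        Root tulip: left subtree has 3 nodes {bay, moss, kale}, right has 2 {iris, mint}.
          Root moss: left subtree has 1 node {bay}, right has 1 {kale}.
          Root mint: left subtree has 1 node {iris}, right has 0 { }.

cedar, sage, daisy, bay, kale, moss, iris, mint, tulip, rye, rose, aster, fir, reed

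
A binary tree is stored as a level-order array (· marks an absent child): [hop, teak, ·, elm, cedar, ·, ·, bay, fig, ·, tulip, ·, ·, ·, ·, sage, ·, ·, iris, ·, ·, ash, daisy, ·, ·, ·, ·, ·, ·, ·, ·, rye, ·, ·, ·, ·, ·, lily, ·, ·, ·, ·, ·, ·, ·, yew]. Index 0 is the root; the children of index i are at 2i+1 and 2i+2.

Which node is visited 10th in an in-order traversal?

ash

In-order visits the left subtree, then the node, then the right subtree.
At hop: go left to teak.
  At teak: go left to elm.
    At elm: go left to bay.
      At bay: go left to sage.
        At sage: go left to rye.
          rye is a leaf — visit rye.
        Visit sage.
        At sage: no right child.
      Visit bay.
      At bay: no right child.
    Visit elm.
    At elm: go right to fig.
      At fig: no left child.
      Visit fig.
      At fig: go right to iris.
        At iris: go left to lily.
          lily is a leaf — visit lily.
        Visit iris.
        At iris: no right child.
  Visit teak.
  At teak: go right to cedar.
    At cedar: no left child.
    Visit cedar.
    At cedar: go right to tulip.
      At tulip: go left to ash.
        ash is a leaf — visit ash.
      Visit tulip.
      At tulip: go right to daisy.
        At daisy: go left to yew.
          yew is a leaf — visit yew.
        Visit daisy.
        At daisy: no right child.
Visit hop.
At hop: no right child.
Full in-order sequence: rye, sage, bay, elm, fig, lily, iris, teak, cedar, ash, tulip, yew, daisy, hop.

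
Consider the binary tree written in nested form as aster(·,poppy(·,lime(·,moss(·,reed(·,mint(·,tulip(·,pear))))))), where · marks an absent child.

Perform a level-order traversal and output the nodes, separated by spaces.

aster poppy lime moss reed mint tulip pear

Level-order visits nodes level by level from the root, left to right within each level.
Level 0: aster
Level 1: poppy
Level 2: lime
Level 3: moss
Level 4: reed
Level 5: mint
Level 6: tulip
Level 7: pear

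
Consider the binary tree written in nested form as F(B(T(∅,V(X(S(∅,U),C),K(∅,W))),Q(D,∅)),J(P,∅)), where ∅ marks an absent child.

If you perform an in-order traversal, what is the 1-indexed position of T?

In-order visits the left subtree, then the node, then the right subtree.
At F: go left to B.
  At B: go left to T.
    At T: no left child.
    Visit T.
    At T: go right to V.
      At V: go left to X.
        At X: go left to S.
          At S: no left child.
          Visit S.
          At S: go right to U.
            U is a leaf — visit U.
        Visit X.
        At X: go right to C.
          C is a leaf — visit C.
      Visit V.
      At V: go right to K.
        At K: no left child.
        Visit K.
        At K: go right to W.
          W is a leaf — visit W.
  Visit B.
  At B: go right to Q.
    At Q: go left to D.
      D is a leaf — visit D.
    Visit Q.
    At Q: no right child.
Visit F.
At F: go right to J.
  At J: go left to P.
    P is a leaf — visit P.
  Visit J.
  At J: no right child.
Full in-order sequence: T, S, U, X, C, V, K, W, B, D, Q, F, P, J.

1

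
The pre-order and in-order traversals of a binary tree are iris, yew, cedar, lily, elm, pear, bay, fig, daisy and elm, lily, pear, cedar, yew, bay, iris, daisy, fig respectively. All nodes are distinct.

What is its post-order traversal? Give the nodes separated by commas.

elm, pear, lily, cedar, bay, yew, daisy, fig, iris

The first element of pre-order is the root; it splits in-order into left and right subtrees.
Root iris: left subtree has 6 nodes {elm, lily, pear, cedar, yew, bay}, right has 2 {daisy, fig}.
  Root yew: left subtree has 4 nodes {elm, lily, pear, cedar}, right has 1 {bay}.
    Root cedar: left subtree has 3 nodes {elm, lily, pear}, right has 0 { }.
      Root lily: left subtree has 1 node {elm}, right has 1 {pear}.
  Root fig: left subtree has 1 node {daisy}, right has 0 { }.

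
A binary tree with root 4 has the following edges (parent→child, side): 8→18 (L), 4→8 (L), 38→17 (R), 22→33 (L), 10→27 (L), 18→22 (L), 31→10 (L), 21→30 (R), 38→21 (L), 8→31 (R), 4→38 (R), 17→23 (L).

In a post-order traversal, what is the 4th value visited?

Post-order visits the left subtree, then the right subtree, then the node.
At 4: go left to 8.
  At 8: go left to 18.
    At 18: go left to 22.
      At 22: go left to 33.
        33 is a leaf — visit 33.
      At 22: no right child.
      Visit 22.
    At 18: no right child.
    Visit 18.
  At 8: go right to 31.
    At 31: go left to 10.
      At 10: go left to 27.
        27 is a leaf — visit 27.
      At 10: no right child.
      Visit 10.
    At 31: no right child.
    Visit 31.
  Visit 8.
At 4: go right to 38.
  At 38: go left to 21.
    At 21: no left child.
    At 21: go right to 30.
      30 is a leaf — visit 30.
    Visit 21.
  At 38: go right to 17.
    At 17: go left to 23.
      23 is a leaf — visit 23.
    At 17: no right child.
    Visit 17.
  Visit 38.
Visit 4.
Full post-order sequence: 33, 22, 18, 27, 10, 31, 8, 30, 21, 23, 17, 38, 4.

27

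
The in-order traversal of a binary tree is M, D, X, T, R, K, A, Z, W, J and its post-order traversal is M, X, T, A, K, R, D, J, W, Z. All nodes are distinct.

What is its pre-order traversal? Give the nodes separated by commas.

The last element of post-order is the root; it splits in-order into left and right subtrees.
Root Z: left subtree has 7 nodes {M, D, X, T, R, K, A}, right has 2 {W, J}.
  Root D: left subtree has 1 node {M}, right has 5 {X, T, R, K, A}.
    Root R: left subtree has 2 nodes {X, T}, right has 2 {K, A}.
      Root T: left subtree has 1 node {X}, right has 0 { }.
      Root K: left subtree has 0 nodes { }, right has 1 {A}.
  Root W: left subtree has 0 nodes { }, right has 1 {J}.

Z, D, M, R, T, X, K, A, W, J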